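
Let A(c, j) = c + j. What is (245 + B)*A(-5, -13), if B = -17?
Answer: -4104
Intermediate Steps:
(245 + B)*A(-5, -13) = (245 - 17)*(-5 - 13) = 228*(-18) = -4104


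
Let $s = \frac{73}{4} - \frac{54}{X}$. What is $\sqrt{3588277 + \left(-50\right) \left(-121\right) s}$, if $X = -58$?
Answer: $\frac{3 \sqrt{1384593342}}{58} \approx 1924.7$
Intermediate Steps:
$s = \frac{2225}{116}$ ($s = \frac{73}{4} - \frac{54}{-58} = 73 \cdot \frac{1}{4} - - \frac{27}{29} = \frac{73}{4} + \frac{27}{29} = \frac{2225}{116} \approx 19.181$)
$\sqrt{3588277 + \left(-50\right) \left(-121\right) s} = \sqrt{3588277 + \left(-50\right) \left(-121\right) \frac{2225}{116}} = \sqrt{3588277 + 6050 \cdot \frac{2225}{116}} = \sqrt{3588277 + \frac{6730625}{58}} = \sqrt{\frac{214850691}{58}} = \frac{3 \sqrt{1384593342}}{58}$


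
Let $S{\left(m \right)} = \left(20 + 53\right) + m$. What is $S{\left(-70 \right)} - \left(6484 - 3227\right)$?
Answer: $-3254$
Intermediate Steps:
$S{\left(m \right)} = 73 + m$
$S{\left(-70 \right)} - \left(6484 - 3227\right) = \left(73 - 70\right) - \left(6484 - 3227\right) = 3 - \left(6484 + \left(-5545 + 2318\right)\right) = 3 - \left(6484 - 3227\right) = 3 - 3257 = -3254$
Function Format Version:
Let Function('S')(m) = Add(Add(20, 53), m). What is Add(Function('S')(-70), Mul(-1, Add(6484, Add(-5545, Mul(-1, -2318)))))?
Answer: -3254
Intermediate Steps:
Function('S')(m) = Add(73, m)
Add(Function('S')(-70), Mul(-1, Add(6484, Add(-5545, Mul(-1, -2318))))) = Add(Add(73, -70), Mul(-1, Add(6484, Add(-5545, Mul(-1, -2318))))) = Add(3, Mul(-1, Add(6484, Add(-5545, 2318)))) = Add(3, Mul(-1, Add(6484, -3227))) = Add(3, Mul(-1, 3257)) = Add(3, -3257) = -3254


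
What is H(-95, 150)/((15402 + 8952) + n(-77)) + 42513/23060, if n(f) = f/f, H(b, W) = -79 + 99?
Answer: 207173063/112325260 ≈ 1.8444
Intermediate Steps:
H(b, W) = 20
n(f) = 1
H(-95, 150)/((15402 + 8952) + n(-77)) + 42513/23060 = 20/((15402 + 8952) + 1) + 42513/23060 = 20/(24354 + 1) + 42513*(1/23060) = 20/24355 + 42513/23060 = 20*(1/24355) + 42513/23060 = 4/4871 + 42513/23060 = 207173063/112325260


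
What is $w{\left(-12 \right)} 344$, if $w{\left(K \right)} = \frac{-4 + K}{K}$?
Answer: $\frac{1376}{3} \approx 458.67$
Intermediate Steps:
$w{\left(K \right)} = \frac{-4 + K}{K}$
$w{\left(-12 \right)} 344 = \frac{-4 - 12}{-12} \cdot 344 = \left(- \frac{1}{12}\right) \left(-16\right) 344 = \frac{4}{3} \cdot 344 = \frac{1376}{3}$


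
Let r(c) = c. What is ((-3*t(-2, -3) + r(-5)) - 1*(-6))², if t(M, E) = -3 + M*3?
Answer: 784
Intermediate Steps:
t(M, E) = -3 + 3*M
((-3*t(-2, -3) + r(-5)) - 1*(-6))² = ((-3*(-3 + 3*(-2)) - 5) - 1*(-6))² = ((-3*(-3 - 6) - 5) + 6)² = ((-3*(-9) - 5) + 6)² = ((27 - 5) + 6)² = (22 + 6)² = 28² = 784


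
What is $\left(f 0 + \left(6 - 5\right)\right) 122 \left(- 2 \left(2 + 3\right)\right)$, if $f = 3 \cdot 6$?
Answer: $-1220$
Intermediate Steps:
$f = 18$
$\left(f 0 + \left(6 - 5\right)\right) 122 \left(- 2 \left(2 + 3\right)\right) = \left(18 \cdot 0 + \left(6 - 5\right)\right) 122 \left(- 2 \left(2 + 3\right)\right) = \left(0 + \left(6 - 5\right)\right) 122 \left(\left(-2\right) 5\right) = \left(0 + 1\right) 122 \left(-10\right) = 1 \cdot 122 \left(-10\right) = 122 \left(-10\right) = -1220$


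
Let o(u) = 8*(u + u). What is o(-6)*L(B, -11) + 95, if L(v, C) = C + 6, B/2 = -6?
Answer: 575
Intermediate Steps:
B = -12 (B = 2*(-6) = -12)
L(v, C) = 6 + C
o(u) = 16*u (o(u) = 8*(2*u) = 16*u)
o(-6)*L(B, -11) + 95 = (16*(-6))*(6 - 11) + 95 = -96*(-5) + 95 = 480 + 95 = 575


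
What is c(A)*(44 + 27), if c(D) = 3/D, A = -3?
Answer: -71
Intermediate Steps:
c(A)*(44 + 27) = (3/(-3))*(44 + 27) = (3*(-1/3))*71 = -1*71 = -71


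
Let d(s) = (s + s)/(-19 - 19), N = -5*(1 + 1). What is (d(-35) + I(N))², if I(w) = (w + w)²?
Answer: 58293225/361 ≈ 1.6148e+5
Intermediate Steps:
N = -10 (N = -5*2 = -10)
I(w) = 4*w² (I(w) = (2*w)² = 4*w²)
d(s) = -s/19 (d(s) = (2*s)/(-38) = (2*s)*(-1/38) = -s/19)
(d(-35) + I(N))² = (-1/19*(-35) + 4*(-10)²)² = (35/19 + 4*100)² = (35/19 + 400)² = (7635/19)² = 58293225/361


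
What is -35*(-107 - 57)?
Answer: 5740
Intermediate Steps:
-35*(-107 - 57) = -35*(-164) = 5740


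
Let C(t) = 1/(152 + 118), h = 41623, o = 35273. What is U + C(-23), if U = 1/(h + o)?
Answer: 1429/384480 ≈ 0.0037167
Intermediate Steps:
C(t) = 1/270
U = 1/76896 (U = 1/(41623 + 35273) = 1/76896 ≈ 1.3005e-5)
U + C(-23) = 1/76896 + 1/270 = 1429/384480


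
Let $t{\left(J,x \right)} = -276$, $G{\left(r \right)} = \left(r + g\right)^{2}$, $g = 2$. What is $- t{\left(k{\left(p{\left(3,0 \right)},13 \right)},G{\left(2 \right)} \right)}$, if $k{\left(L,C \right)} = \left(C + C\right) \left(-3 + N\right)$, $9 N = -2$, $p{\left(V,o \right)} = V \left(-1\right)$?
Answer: $276$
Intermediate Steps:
$p{\left(V,o \right)} = - V$
$N = - \frac{2}{9}$ ($N = \frac{1}{9} \left(-2\right) = - \frac{2}{9} \approx -0.22222$)
$G{\left(r \right)} = \left(2 + r\right)^{2}$ ($G{\left(r \right)} = \left(r + 2\right)^{2} = \left(2 + r\right)^{2}$)
$k{\left(L,C \right)} = - \frac{58 C}{9}$ ($k{\left(L,C \right)} = \left(C + C\right) \left(-3 - \frac{2}{9}\right) = 2 C \left(- \frac{29}{9}\right) = - \frac{58 C}{9}$)
$- t{\left(k{\left(p{\left(3,0 \right)},13 \right)},G{\left(2 \right)} \right)} = \left(-1\right) \left(-276\right) = 276$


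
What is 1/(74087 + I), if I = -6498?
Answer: 1/67589 ≈ 1.4795e-5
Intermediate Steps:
1/(74087 + I) = 1/(74087 - 6498) = 1/67589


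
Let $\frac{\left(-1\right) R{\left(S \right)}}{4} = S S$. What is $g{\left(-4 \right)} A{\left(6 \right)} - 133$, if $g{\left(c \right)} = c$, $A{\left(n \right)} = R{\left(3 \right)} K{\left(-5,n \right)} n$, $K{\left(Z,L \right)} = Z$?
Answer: $-4453$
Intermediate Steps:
$R{\left(S \right)} = - 4 S^{2}$ ($R{\left(S \right)} = - 4 S S = - 4 S^{2}$)
$A{\left(n \right)} = 180 n$ ($A{\left(n \right)} = - 4 \cdot 3^{2} \left(-5\right) n = \left(-4\right) 9 \left(-5\right) n = \left(-36\right) \left(-5\right) n = 180 n$)
$g{\left(-4 \right)} A{\left(6 \right)} - 133 = - 4 \cdot 180 \cdot 6 - 133 = \left(-4\right) 1080 - 133 = -4320 - 133 = -4453$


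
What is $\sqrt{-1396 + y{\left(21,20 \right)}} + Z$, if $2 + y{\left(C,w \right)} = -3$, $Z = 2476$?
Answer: $2476 + i \sqrt{1401} \approx 2476.0 + 37.43 i$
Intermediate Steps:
$y{\left(C,w \right)} = -5$ ($y{\left(C,w \right)} = -2 - 3 = -5$)
$\sqrt{-1396 + y{\left(21,20 \right)}} + Z = \sqrt{-1396 - 5} + 2476 = \sqrt{-1401} + 2476 = i \sqrt{1401} + 2476 = 2476 + i \sqrt{1401}$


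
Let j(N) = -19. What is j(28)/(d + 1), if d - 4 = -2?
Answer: -19/3 ≈ -6.3333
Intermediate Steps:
d = 2 (d = 4 - 2 = 2)
j(28)/(d + 1) = -19/(2 + 1) = -19/3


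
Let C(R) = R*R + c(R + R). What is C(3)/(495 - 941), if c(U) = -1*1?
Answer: -4/223 ≈ -0.017937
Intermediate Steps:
c(U) = -1
C(R) = -1 + R**2 (C(R) = R*R - 1 = R**2 - 1 = -1 + R**2)
C(3)/(495 - 941) = (-1 + 3**2)/(495 - 941) = (-1 + 9)/(-446) = -1/446*8 = -4/223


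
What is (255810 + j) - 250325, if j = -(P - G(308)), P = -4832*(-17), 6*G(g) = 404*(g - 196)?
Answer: -207353/3 ≈ -69118.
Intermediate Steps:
G(g) = -39592/3 + 202*g/3 (G(g) = (404*(g - 196))/6 = (404*(-196 + g))/6 = (-79184 + 404*g)/6 = -39592/3 + 202*g/3)
P = 82144
j = -223808/3 (j = -(82144 - (-39592/3 + (202/3)*308)) = -(82144 - (-39592/3 + 62216/3)) = -(82144 - 1*22624/3) = -(82144 - 22624/3) = -1*223808/3 = -223808/3 ≈ -74603.)
(255810 + j) - 250325 = (255810 - 223808/3) - 250325 = 543622/3 - 250325 = -207353/3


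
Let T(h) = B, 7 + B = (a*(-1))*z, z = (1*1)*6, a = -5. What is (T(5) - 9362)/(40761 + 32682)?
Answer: -3113/24481 ≈ -0.12716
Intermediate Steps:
z = 6 (z = 1*6 = 6)
B = 23 (B = -7 - 5*(-1)*6 = -7 + 5*6 = -7 + 30 = 23)
T(h) = 23
(T(5) - 9362)/(40761 + 32682) = (23 - 9362)/(40761 + 32682) = -9339/73443 = -9339*1/73443 = -3113/24481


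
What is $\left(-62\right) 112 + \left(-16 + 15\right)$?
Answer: $-6945$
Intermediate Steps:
$\left(-62\right) 112 + \left(-16 + 15\right) = -6944 - 1 = -6945$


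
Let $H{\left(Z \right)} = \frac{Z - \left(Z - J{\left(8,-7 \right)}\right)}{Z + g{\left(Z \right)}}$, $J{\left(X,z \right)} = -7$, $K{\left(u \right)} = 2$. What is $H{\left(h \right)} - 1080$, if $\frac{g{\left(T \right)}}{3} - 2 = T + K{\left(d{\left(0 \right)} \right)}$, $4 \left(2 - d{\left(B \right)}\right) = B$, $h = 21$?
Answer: $- \frac{103687}{96} \approx -1080.1$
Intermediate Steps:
$d{\left(B \right)} = 2 - \frac{B}{4}$
$g{\left(T \right)} = 12 + 3 T$ ($g{\left(T \right)} = 6 + 3 \left(T + 2\right) = 6 + 3 \left(2 + T\right) = 6 + \left(6 + 3 T\right) = 12 + 3 T$)
$H{\left(Z \right)} = - \frac{7}{12 + 4 Z}$ ($H{\left(Z \right)} = \frac{Z - \left(7 + Z\right)}{Z + \left(12 + 3 Z\right)} = - \frac{7}{12 + 4 Z}$)
$H{\left(h \right)} - 1080 = - \frac{7}{12 + 4 \cdot 21} - 1080 = - \frac{7}{12 + 84} - 1080 = - \frac{7}{96} - 1080 = - \frac{103687}{96}$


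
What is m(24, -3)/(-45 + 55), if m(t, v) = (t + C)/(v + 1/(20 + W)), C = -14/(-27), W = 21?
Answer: -13571/16470 ≈ -0.82398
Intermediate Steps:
C = 14/27 (C = -14*(-1/27) = 14/27 ≈ 0.51852)
m(t, v) = (14/27 + t)/(1/41 + v) (m(t, v) = (t + 14/27)/(v + 1/(20 + 21)) = (14/27 + t)/(v + 1/41) = (14/27 + t)/(1/41 + v))
m(24, -3)/(-45 + 55) = (41*(14 + 27*24)/(27*(1 + 41*(-3))))/(-45 + 55) = (41*(14 + 648)/(27*(1 - 123)))/10 = ((41/27)*662/(-122))*(⅒) = ((41/27)*(-1/122)*662)*(⅒) = -13571/1647*⅒ = -13571/16470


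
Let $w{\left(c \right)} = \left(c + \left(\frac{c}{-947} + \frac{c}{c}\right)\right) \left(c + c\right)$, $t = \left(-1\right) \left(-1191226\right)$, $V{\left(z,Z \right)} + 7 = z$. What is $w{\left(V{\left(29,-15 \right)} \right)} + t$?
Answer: $\frac{1129048418}{947} \approx 1.1922 \cdot 10^{6}$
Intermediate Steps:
$V{\left(z,Z \right)} = -7 + z$
$t = 1191226$
$w{\left(c \right)} = 2 c \left(1 + \frac{946 c}{947}\right)$ ($w{\left(c \right)} = \left(c + \left(c \left(- \frac{1}{947}\right) + 1\right)\right) 2 c = \left(c - \left(-1 + \frac{c}{947}\right)\right) 2 c = \left(1 + \frac{946 c}{947}\right) 2 c = 2 c \left(1 + \frac{946 c}{947}\right)$)
$w{\left(V{\left(29,-15 \right)} \right)} + t = \frac{2 \left(-7 + 29\right) \left(947 + 946 \left(-7 + 29\right)\right)}{947} + 1191226 = \frac{2}{947} \cdot 22 \left(947 + 946 \cdot 22\right) + 1191226 = \frac{2}{947} \cdot 22 \left(947 + 20812\right) + 1191226 = \frac{2}{947} \cdot 22 \cdot 21759 + 1191226 = \frac{957396}{947} + 1191226 = \frac{1129048418}{947}$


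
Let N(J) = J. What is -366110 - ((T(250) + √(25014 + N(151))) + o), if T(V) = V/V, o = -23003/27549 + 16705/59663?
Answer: -601759624834613/1643655987 - √25165 ≈ -3.6627e+5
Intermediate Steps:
o = -912221944/1643655987 (o = -23003*1/27549 + 16705*(1/59663) = -23003/27549 + 16705/59663 = -912221944/1643655987 ≈ -0.55500)
T(V) = 1
-366110 - ((T(250) + √(25014 + N(151))) + o) = -366110 - ((1 + √(25014 + 151)) - 912221944/1643655987) = -366110 - ((1 + √25165) - 912221944/1643655987) = -366110 - (731434043/1643655987 + √25165) = -366110 + (-731434043/1643655987 - √25165) = -601759624834613/1643655987 - √25165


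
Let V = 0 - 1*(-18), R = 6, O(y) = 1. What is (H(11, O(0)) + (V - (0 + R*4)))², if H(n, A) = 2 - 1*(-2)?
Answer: 4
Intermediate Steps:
V = 18 (V = 0 + 18 = 18)
H(n, A) = 4 (H(n, A) = 2 + 2 = 4)
(H(11, O(0)) + (V - (0 + R*4)))² = (4 + (18 - (0 + 6*4)))² = (4 + (18 - (0 + 24)))² = (4 + (18 - 1*24))² = (4 + (18 - 24))² = (4 - 6)² = (-2)² = 4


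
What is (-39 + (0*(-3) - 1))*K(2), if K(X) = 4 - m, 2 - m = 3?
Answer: -200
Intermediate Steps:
m = -1 (m = 2 - 1*3 = 2 - 3 = -1)
K(X) = 5 (K(X) = 4 - 1*(-1) = 4 + 1 = 5)
(-39 + (0*(-3) - 1))*K(2) = (-39 + (0*(-3) - 1))*5 = (-39 + (0 - 1))*5 = (-39 - 1)*5 = -40*5 = -200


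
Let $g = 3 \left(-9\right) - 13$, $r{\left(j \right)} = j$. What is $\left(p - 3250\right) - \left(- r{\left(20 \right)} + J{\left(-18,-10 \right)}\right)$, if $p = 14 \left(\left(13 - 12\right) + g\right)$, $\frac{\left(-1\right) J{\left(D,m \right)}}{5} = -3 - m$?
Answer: $-3741$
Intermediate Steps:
$g = -40$ ($g = -27 - 13 = -40$)
$J{\left(D,m \right)} = 15 + 5 m$ ($J{\left(D,m \right)} = - 5 \left(-3 - m\right) = 15 + 5 m$)
$p = -546$ ($p = 14 \left(\left(13 - 12\right) - 40\right) = 14 \left(1 - 40\right) = 14 \left(-39\right) = -546$)
$\left(p - 3250\right) - \left(- r{\left(20 \right)} + J{\left(-18,-10 \right)}\right) = \left(-546 - 3250\right) + \left(20 - \left(15 + 5 \left(-10\right)\right)\right) = -3796 + \left(20 - \left(15 - 50\right)\right) = -3796 + \left(20 - -35\right) = -3796 + \left(20 + 35\right) = -3796 + 55 = -3741$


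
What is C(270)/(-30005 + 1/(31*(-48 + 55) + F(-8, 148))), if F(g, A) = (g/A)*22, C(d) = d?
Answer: -359325/39931648 ≈ -0.0089985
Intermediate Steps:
F(g, A) = 22*g/A
C(270)/(-30005 + 1/(31*(-48 + 55) + F(-8, 148))) = 270/(-30005 + 1/(31*(-48 + 55) + 22*(-8)/148)) = 270/(-30005 + 1/(31*7 + 22*(-8)*(1/148))) = 270/(-30005 + 1/(217 - 44/37)) = 270/(-30005 + 1/(7985/37)) = 270/(-30005 + 37/7985) = 270/(-239589888/7985) = 270*(-7985/239589888) = -359325/39931648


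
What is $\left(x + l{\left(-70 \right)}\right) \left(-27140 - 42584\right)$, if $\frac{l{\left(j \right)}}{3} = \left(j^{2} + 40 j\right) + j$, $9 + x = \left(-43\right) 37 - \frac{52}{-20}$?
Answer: $- \frac{1566210212}{5} \approx -3.1324 \cdot 10^{8}$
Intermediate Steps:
$x = - \frac{7987}{5}$ ($x = -9 - \left(1591 + \frac{52}{-20}\right) = -9 - \frac{7942}{5} = - \frac{7987}{5} \approx -1597.4$)
$l{\left(j \right)} = 3 j^{2} + 123 j$ ($l{\left(j \right)} = 3 \left(\left(j^{2} + 40 j\right) + j\right) = 3 \left(j^{2} + 41 j\right) = 3 j^{2} + 123 j$)
$\left(x + l{\left(-70 \right)}\right) \left(-27140 - 42584\right) = \left(- \frac{7987}{5} + 3 \left(-70\right) \left(41 - 70\right)\right) \left(-27140 - 42584\right) = \left(- \frac{7987}{5} + 3 \left(-70\right) \left(-29\right)\right) \left(-69724\right) = \left(- \frac{7987}{5} + 6090\right) \left(-69724\right) = \frac{22463}{5} \left(-69724\right) = - \frac{1566210212}{5}$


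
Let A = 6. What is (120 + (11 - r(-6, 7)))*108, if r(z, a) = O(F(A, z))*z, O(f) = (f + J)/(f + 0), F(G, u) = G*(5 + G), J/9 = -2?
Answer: 160812/11 ≈ 14619.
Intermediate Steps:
J = -18 (J = 9*(-2) = -18)
O(f) = (-18 + f)/f (O(f) = (f - 18)/(f + 0) = (-18 + f)/f)
r(z, a) = 8*z/11 (r(z, a) = ((-18 + 6*(5 + 6))/((6*(5 + 6))))*z = ((-18 + 6*11)/((6*11)))*z = ((-18 + 66)/66)*z = ((1/66)*48)*z = 8*z/11)
(120 + (11 - r(-6, 7)))*108 = (120 + (11 - 8*(-6)/11))*108 = (120 + (11 - 1*(-48/11)))*108 = (120 + (11 + 48/11))*108 = (120 + 169/11)*108 = (1489/11)*108 = 160812/11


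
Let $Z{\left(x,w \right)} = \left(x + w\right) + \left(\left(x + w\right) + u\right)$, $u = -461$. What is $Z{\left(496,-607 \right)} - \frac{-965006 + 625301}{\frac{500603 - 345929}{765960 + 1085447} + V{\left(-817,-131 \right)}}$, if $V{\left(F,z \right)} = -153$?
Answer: $- \frac{91366305854}{31456733} \approx -2904.5$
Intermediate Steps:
$Z{\left(x,w \right)} = -461 + 2 w + 2 x$ ($Z{\left(x,w \right)} = \left(x + w\right) - \left(461 - w - x\right) = \left(w + x\right) - \left(461 - w - x\right) = \left(w + x\right) + \left(-461 + w + x\right) = -461 + 2 w + 2 x$)
$Z{\left(496,-607 \right)} - \frac{-965006 + 625301}{\frac{500603 - 345929}{765960 + 1085447} + V{\left(-817,-131 \right)}} = \left(-461 + 2 \left(-607\right) + 2 \cdot 496\right) - \frac{-965006 + 625301}{\frac{500603 - 345929}{765960 + 1085447} - 153} = \left(-461 - 1214 + 992\right) - - \frac{339705}{\frac{154674}{1851407} - 153} = -683 - - \frac{339705}{154674 \cdot \frac{1}{1851407} - 153} = -683 - - \frac{339705}{\frac{154674}{1851407} - 153} = -683 - - \frac{339705}{- \frac{283110597}{1851407}} = -683 - \left(-339705\right) \left(- \frac{1851407}{283110597}\right) = -683 - \frac{69881357215}{31456733} = - \frac{91366305854}{31456733}$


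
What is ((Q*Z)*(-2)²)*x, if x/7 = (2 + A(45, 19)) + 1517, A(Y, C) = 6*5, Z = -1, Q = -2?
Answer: 86744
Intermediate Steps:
A(Y, C) = 30
x = 10843 (x = 7*((2 + 30) + 1517) = 7*(32 + 1517) = 7*1549 = 10843)
((Q*Z)*(-2)²)*x = (-2*(-1)*(-2)²)*10843 = (2*4)*10843 = 8*10843 = 86744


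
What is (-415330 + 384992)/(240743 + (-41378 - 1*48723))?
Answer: -15169/75321 ≈ -0.20139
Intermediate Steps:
(-415330 + 384992)/(240743 + (-41378 - 1*48723)) = -30338/(240743 + (-41378 - 48723)) = -30338/(240743 - 90101) = -30338/150642 = -30338*1/150642 = -15169/75321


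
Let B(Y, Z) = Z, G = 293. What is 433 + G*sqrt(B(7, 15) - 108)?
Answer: 433 + 293*I*sqrt(93) ≈ 433.0 + 2825.6*I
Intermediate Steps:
433 + G*sqrt(B(7, 15) - 108) = 433 + 293*sqrt(15 - 108) = 433 + 293*sqrt(-93) = 433 + 293*(I*sqrt(93)) = 433 + 293*I*sqrt(93)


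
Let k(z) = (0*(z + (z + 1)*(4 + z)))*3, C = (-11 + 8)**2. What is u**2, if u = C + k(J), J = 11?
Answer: 81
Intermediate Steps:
C = 9 (C = (-3)**2 = 9)
k(z) = 0 (k(z) = (0*(z + (1 + z)*(4 + z)))*3 = 0*3 = 0)
u = 9 (u = 9 + 0 = 9)
u**2 = 9**2 = 81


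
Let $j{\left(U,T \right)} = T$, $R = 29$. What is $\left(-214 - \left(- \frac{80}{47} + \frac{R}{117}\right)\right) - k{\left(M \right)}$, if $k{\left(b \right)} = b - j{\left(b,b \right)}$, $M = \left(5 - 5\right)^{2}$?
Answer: $- \frac{1168789}{5499} \approx -212.55$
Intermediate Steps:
$M = 0$ ($M = 0^{2} = 0$)
$k{\left(b \right)} = 0$ ($k{\left(b \right)} = b - b = 0$)
$\left(-214 - \left(- \frac{80}{47} + \frac{R}{117}\right)\right) - k{\left(M \right)} = \left(-214 - \left(- \frac{80}{47} + \frac{29}{117}\right)\right) - 0 = \left(-214 - \left(\left(-80\right) \frac{1}{47} + 29 \cdot \frac{1}{117}\right)\right) + 0 = \left(-214 - \left(- \frac{80}{47} + \frac{29}{117}\right)\right) + 0 = \left(-214 - - \frac{7997}{5499}\right) + 0 = \left(-214 + \frac{7997}{5499}\right) + 0 = - \frac{1168789}{5499} + 0 = - \frac{1168789}{5499}$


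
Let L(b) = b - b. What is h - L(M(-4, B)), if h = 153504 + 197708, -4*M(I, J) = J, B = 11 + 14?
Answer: 351212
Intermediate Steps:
B = 25
M(I, J) = -J/4
L(b) = 0
h = 351212
h - L(M(-4, B)) = 351212 - 1*0 = 351212 + 0 = 351212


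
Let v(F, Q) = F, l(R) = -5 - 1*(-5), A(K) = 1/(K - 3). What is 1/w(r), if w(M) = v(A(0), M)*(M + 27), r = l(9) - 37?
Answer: 3/10 ≈ 0.30000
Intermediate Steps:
A(K) = 1/(-3 + K)
l(R) = 0 (l(R) = -5 + 5 = 0)
r = -37 (r = 0 - 37 = -37)
w(M) = -9 - M/3 (w(M) = (M + 27)/(-3 + 0) = (27 + M)/(-3) = -(27 + M)/3 = -9 - M/3)
1/w(r) = 1/(-9 - ⅓*(-37)) = 1/(-9 + 37/3) = 1/(10/3) = 3/10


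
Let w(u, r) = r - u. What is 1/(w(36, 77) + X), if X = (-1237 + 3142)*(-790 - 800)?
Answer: -1/3028909 ≈ -3.3015e-7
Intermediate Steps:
X = -3028950 (X = 1905*(-1590) = -3028950)
1/(w(36, 77) + X) = 1/((77 - 1*36) - 3028950) = 1/((77 - 36) - 3028950) = 1/(41 - 3028950) = 1/(-3028909) = -1/3028909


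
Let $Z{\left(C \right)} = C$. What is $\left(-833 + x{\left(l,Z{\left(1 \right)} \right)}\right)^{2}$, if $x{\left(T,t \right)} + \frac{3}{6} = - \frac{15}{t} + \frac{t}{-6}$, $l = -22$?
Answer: $\frac{6482116}{9} \approx 7.2024 \cdot 10^{5}$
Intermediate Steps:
$x{\left(T,t \right)} = - \frac{1}{2} - \frac{15}{t} - \frac{t}{6}$ ($x{\left(T,t \right)} = - \frac{1}{2} + \left(- \frac{15}{t} + \frac{t}{-6}\right) = - \frac{1}{2} + \left(- \frac{15}{t} + t \left(- \frac{1}{6}\right)\right) = - \frac{1}{2} - \left(\frac{15}{t} + \frac{t}{6}\right) = - \frac{1}{2} - \frac{15}{t} - \frac{t}{6}$)
$\left(-833 + x{\left(l,Z{\left(1 \right)} \right)}\right)^{2} = \left(-833 + \frac{-90 - 1 \left(3 + 1\right)}{6 \cdot 1}\right)^{2} = \left(-833 + \frac{1}{6} \cdot 1 \left(-90 - 1 \cdot 4\right)\right)^{2} = \left(-833 + \frac{1}{6} \cdot 1 \left(-90 - 4\right)\right)^{2} = \left(-833 + \frac{1}{6} \cdot 1 \left(-94\right)\right)^{2} = \left(-833 - \frac{47}{3}\right)^{2} = \left(- \frac{2546}{3}\right)^{2} = \frac{6482116}{9}$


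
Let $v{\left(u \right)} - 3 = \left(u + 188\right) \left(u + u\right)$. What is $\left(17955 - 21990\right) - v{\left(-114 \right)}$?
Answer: $12834$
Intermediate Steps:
$v{\left(u \right)} = 3 + 2 u \left(188 + u\right)$ ($v{\left(u \right)} = 3 + \left(u + 188\right) \left(u + u\right) = 3 + \left(188 + u\right) 2 u = 3 + 2 u \left(188 + u\right)$)
$\left(17955 - 21990\right) - v{\left(-114 \right)} = \left(17955 - 21990\right) - \left(3 + 2 \left(-114\right)^{2} + 376 \left(-114\right)\right) = -4035 - \left(3 + 2 \cdot 12996 - 42864\right) = -4035 - \left(3 + 25992 - 42864\right) = -4035 - -16869 = -4035 + 16869 = 12834$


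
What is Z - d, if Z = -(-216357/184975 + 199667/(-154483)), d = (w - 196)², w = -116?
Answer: -397368918058492/4082213275 ≈ -97342.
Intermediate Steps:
d = 97344 (d = (-116 - 196)² = (-312)² = 97344)
Z = 10050983108/4082213275 (Z = -(-216357*1/184975 + 199667*(-1/154483)) = -(-216357/184975 - 199667/154483) = -1*(-10050983108/4082213275) = 10050983108/4082213275 ≈ 2.4621)
Z - d = 10050983108/4082213275 - 1*97344 = 10050983108/4082213275 - 97344 = -397368918058492/4082213275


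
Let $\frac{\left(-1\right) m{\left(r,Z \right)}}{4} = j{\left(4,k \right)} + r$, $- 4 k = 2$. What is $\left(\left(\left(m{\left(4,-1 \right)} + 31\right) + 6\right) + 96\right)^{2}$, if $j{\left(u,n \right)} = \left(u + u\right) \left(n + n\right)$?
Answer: $22201$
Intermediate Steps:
$k = - \frac{1}{2}$ ($k = \left(- \frac{1}{4}\right) 2 = - \frac{1}{2} \approx -0.5$)
$j{\left(u,n \right)} = 4 n u$ ($j{\left(u,n \right)} = 2 u 2 n = 4 n u$)
$m{\left(r,Z \right)} = 32 - 4 r$ ($m{\left(r,Z \right)} = - 4 \left(4 \left(- \frac{1}{2}\right) 4 + r\right) = - 4 \left(-8 + r\right) = 32 - 4 r$)
$\left(\left(\left(m{\left(4,-1 \right)} + 31\right) + 6\right) + 96\right)^{2} = \left(\left(\left(\left(32 - 16\right) + 31\right) + 6\right) + 96\right)^{2} = \left(\left(\left(16 + 31\right) + 6\right) + 96\right)^{2} = \left(\left(47 + 6\right) + 96\right)^{2} = \left(53 + 96\right)^{2} = 149^{2} = 22201$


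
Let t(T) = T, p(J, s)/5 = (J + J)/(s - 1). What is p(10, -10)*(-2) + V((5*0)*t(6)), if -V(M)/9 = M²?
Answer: 200/11 ≈ 18.182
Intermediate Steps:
p(J, s) = 10*J/(-1 + s) (p(J, s) = 5*((J + J)/(s - 1)) = 5*((2*J)/(-1 + s)) = 5*(2*J/(-1 + s)) = 10*J/(-1 + s))
V(M) = -9*M²
p(10, -10)*(-2) + V((5*0)*t(6)) = (10*10/(-1 - 10))*(-2) - 9*((5*0)*6)² = (10*10/(-11))*(-2) - 9*(0*6)² = (10*10*(-1/11))*(-2) - 9*0² = -100/11*(-2) - 9*0 = 200/11 + 0 = 200/11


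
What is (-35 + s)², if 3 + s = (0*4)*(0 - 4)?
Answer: 1444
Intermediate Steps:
s = -3 (s = -3 + (0*4)*(0 - 4) = -3 + 0*(-4) = -3 + 0 = -3)
(-35 + s)² = (-35 - 3)² = (-38)² = 1444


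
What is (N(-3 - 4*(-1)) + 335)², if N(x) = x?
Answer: 112896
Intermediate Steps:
(N(-3 - 4*(-1)) + 335)² = ((-3 - 4*(-1)) + 335)² = ((-3 + 4) + 335)² = (1 + 335)² = 336² = 112896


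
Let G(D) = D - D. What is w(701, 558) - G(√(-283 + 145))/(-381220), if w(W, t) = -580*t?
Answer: -323640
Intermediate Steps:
G(D) = 0
w(701, 558) - G(√(-283 + 145))/(-381220) = -580*558 - 0/(-381220) = -323640 - 0*(-1)/381220 = -323640 - 1*0 = -323640 + 0 = -323640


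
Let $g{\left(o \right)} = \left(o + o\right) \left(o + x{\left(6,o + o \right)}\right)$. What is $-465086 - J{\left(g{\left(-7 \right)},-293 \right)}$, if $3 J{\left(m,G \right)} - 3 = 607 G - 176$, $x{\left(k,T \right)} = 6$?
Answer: $- \frac{1217234}{3} \approx -4.0574 \cdot 10^{5}$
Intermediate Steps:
$g{\left(o \right)} = 2 o \left(6 + o\right)$ ($g{\left(o \right)} = \left(o + o\right) \left(o + 6\right) = 2 o \left(6 + o\right)$)
$J{\left(m,G \right)} = - \frac{173}{3} + \frac{607 G}{3}$ ($J{\left(m,G \right)} = 1 + \frac{607 G - 176}{3} = 1 + \frac{-176 + 607 G}{3} = 1 + \left(- \frac{176}{3} + \frac{607 G}{3}\right) = - \frac{173}{3} + \frac{607 G}{3}$)
$-465086 - J{\left(g{\left(-7 \right)},-293 \right)} = -465086 - \left(- \frac{173}{3} + \frac{607}{3} \left(-293\right)\right) = -465086 - \left(- \frac{173}{3} - \frac{177851}{3}\right) = -465086 - - \frac{178024}{3} = -465086 + \frac{178024}{3} = - \frac{1217234}{3}$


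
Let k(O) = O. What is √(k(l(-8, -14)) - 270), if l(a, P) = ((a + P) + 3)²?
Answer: √91 ≈ 9.5394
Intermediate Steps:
l(a, P) = (3 + P + a)² (l(a, P) = ((P + a) + 3)² = (3 + P + a)²)
√(k(l(-8, -14)) - 270) = √((3 - 14 - 8)² - 270) = √((-19)² - 270) = √(361 - 270) = √91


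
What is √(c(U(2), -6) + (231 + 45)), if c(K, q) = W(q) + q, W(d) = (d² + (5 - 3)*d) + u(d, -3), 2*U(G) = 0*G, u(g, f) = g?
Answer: 12*√2 ≈ 16.971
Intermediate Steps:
U(G) = 0 (U(G) = (0*G)/2 = (½)*0 = 0)
W(d) = d² + 3*d (W(d) = (d² + (5 - 3)*d) + d = (d² + 2*d) + d = d² + 3*d)
c(K, q) = q + q*(3 + q) (c(K, q) = q*(3 + q) + q = q + q*(3 + q))
√(c(U(2), -6) + (231 + 45)) = √(-6*(4 - 6) + (231 + 45)) = √(-6*(-2) + 276) = √(12 + 276) = √288 = 12*√2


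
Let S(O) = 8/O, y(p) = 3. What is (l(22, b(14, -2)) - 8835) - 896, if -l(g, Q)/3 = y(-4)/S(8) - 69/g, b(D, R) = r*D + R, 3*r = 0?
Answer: -214073/22 ≈ -9730.6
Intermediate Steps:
r = 0 (r = (⅓)*0 = 0)
b(D, R) = R (b(D, R) = 0*D + R = 0 + R = R)
l(g, Q) = -9 + 207/g (l(g, Q) = -3*(3/((8/8)) - 69/g) = -3*(3/((8*(⅛))) - 69/g) = -3*(3/1 - 69/g) = -3*(3*1 - 69/g) = -3*(3 - 69/g) = -9 + 207/g)
(l(22, b(14, -2)) - 8835) - 896 = ((-9 + 207/22) - 8835) - 896 = (9/22 - 8835) - 896 = -194361/22 - 896 = -214073/22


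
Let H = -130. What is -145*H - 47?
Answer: 18803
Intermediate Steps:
-145*H - 47 = -145*(-130) - 47 = 18850 - 47 = 18803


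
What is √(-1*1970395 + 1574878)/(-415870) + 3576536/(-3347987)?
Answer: -3576536/3347987 - I*√395517/415870 ≈ -1.0683 - 0.0015123*I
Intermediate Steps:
√(-1*1970395 + 1574878)/(-415870) + 3576536/(-3347987) = √(-1970395 + 1574878)*(-1/415870) + 3576536*(-1/3347987) = √(-395517)*(-1/415870) - 3576536/3347987 = (I*√395517)*(-1/415870) - 3576536/3347987 = -I*√395517/415870 - 3576536/3347987 = -3576536/3347987 - I*√395517/415870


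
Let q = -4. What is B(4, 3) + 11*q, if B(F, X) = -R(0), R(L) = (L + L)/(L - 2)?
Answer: -44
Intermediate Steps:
R(L) = 2*L/(-2 + L) (R(L) = (2*L)/(-2 + L) = 2*L/(-2 + L))
B(F, X) = 0 (B(F, X) = -2*0/(-2 + 0) = -2*0/(-2) = -2*0*(-1)/2 = -1*0 = 0)
B(4, 3) + 11*q = 0 + 11*(-4) = 0 - 44 = -44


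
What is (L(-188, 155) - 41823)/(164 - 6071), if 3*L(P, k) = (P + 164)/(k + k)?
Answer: 6482569/915585 ≈ 7.0802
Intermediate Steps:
L(P, k) = (164 + P)/(6*k) (L(P, k) = ((P + 164)/(k + k))/3 = ((164 + P)/((2*k)))/3 = ((164 + P)*(1/(2*k)))/3 = ((164 + P)/(2*k))/3 = (164 + P)/(6*k))
(L(-188, 155) - 41823)/(164 - 6071) = ((1/6)*(164 - 188)/155 - 41823)/(164 - 6071) = ((1/6)*(1/155)*(-24) - 41823)/(-5907) = (-4/155 - 41823)*(-1/5907) = -6482569/155*(-1/5907) = 6482569/915585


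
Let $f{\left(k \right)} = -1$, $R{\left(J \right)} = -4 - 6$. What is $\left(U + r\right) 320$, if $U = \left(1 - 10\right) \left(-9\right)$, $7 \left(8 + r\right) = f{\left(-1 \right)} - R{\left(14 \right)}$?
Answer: $\frac{166400}{7} \approx 23771.0$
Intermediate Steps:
$R{\left(J \right)} = -10$ ($R{\left(J \right)} = -4 - 6 = -10$)
$r = - \frac{47}{7}$ ($r = -8 + \frac{-1 - -10}{7} = -8 + \frac{-1 + 10}{7} = -8 + \frac{1}{7} \cdot 9 = -8 + \frac{9}{7} = - \frac{47}{7} \approx -6.7143$)
$U = 81$ ($U = \left(-9\right) \left(-9\right) = 81$)
$\left(U + r\right) 320 = \left(81 - \frac{47}{7}\right) 320 = \frac{520}{7} \cdot 320 = \frac{166400}{7}$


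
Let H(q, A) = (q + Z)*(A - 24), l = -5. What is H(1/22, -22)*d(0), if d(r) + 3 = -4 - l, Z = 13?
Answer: 13202/11 ≈ 1200.2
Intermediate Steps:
d(r) = -2 (d(r) = -3 + (-4 - 1*(-5)) = -3 + (-4 + 5) = -3 + 1 = -2)
H(q, A) = (-24 + A)*(13 + q) (H(q, A) = (q + 13)*(A - 24) = (13 + q)*(-24 + A) = (-24 + A)*(13 + q))
H(1/22, -22)*d(0) = (-312 - 24/22 + 13*(-22) - 22/22)*(-2) = (-312 - 24*1/22 - 286 - 22*1/22)*(-2) = (-312 - 12/11 - 286 - 1)*(-2) = -6601/11*(-2) = 13202/11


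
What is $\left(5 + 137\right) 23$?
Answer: $3266$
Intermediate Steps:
$\left(5 + 137\right) 23 = 142 \cdot 23 = 3266$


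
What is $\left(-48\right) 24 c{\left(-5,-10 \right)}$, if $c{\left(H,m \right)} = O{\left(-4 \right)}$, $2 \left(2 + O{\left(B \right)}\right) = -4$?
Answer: $4608$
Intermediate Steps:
$O{\left(B \right)} = -4$ ($O{\left(B \right)} = -2 + \frac{1}{2} \left(-4\right) = -2 - 2 = -4$)
$c{\left(H,m \right)} = -4$
$\left(-48\right) 24 c{\left(-5,-10 \right)} = \left(-48\right) 24 \left(-4\right) = \left(-1152\right) \left(-4\right) = 4608$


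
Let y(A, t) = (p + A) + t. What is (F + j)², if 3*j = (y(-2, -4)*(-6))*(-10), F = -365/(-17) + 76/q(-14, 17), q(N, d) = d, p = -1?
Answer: 3759721/289 ≈ 13009.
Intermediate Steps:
y(A, t) = -1 + A + t (y(A, t) = (-1 + A) + t = -1 + A + t)
F = 441/17 (F = -365/(-17) + 76/17 = -365*(-1/17) + 76*(1/17) = 365/17 + 76/17 = 441/17 ≈ 25.941)
j = -140 (j = (((-1 - 2 - 4)*(-6))*(-10))/3 = (-7*(-6)*(-10))/3 = (42*(-10))/3 = (⅓)*(-420) = -140)
(F + j)² = (441/17 - 140)² = (-1939/17)² = 3759721/289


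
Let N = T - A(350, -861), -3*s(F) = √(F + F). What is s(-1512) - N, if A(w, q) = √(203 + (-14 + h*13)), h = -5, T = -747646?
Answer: 747646 + 2*√31 - 4*I*√21 ≈ 7.4766e+5 - 18.33*I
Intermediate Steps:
A(w, q) = 2*√31 (A(w, q) = √(203 + (-14 - 5*13)) = √(203 + (-14 - 65)) = √(203 - 79) = √124 = 2*√31)
s(F) = -√2*√F/3 (s(F) = -√(F + F)/3 = -√2*√F/3)
N = -747646 - 2*√31 ≈ -7.4766e+5
s(-1512) - N = -√2*√(-1512)/3 - (-747646 - 2*√31) = -√2*6*I*√42/3 + (747646 + 2*√31) = -4*I*√21 + (747646 + 2*√31) = 747646 + 2*√31 - 4*I*√21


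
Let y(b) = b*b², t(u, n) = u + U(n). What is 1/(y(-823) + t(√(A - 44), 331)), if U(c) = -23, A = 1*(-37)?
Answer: -185813930/103580449746134727 - I/34526816582044909 ≈ -1.7939e-9 - 2.8963e-17*I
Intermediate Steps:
A = -37
t(u, n) = -23 + u (t(u, n) = u - 23 = -23 + u)
y(b) = b³
1/(y(-823) + t(√(A - 44), 331)) = 1/((-823)³ + (-23 + √(-37 - 44))) = 1/(-557441767 + (-23 + √(-81))) = 1/(-557441767 + (-23 + 9*I)) = 1/(-557441790 + 9*I) = (-557441790 - 9*I)/310741349238404181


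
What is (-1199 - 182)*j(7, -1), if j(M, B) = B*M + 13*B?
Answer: 27620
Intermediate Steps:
j(M, B) = 13*B + B*M
(-1199 - 182)*j(7, -1) = (-1199 - 182)*(-(13 + 7)) = -(-1381)*20 = -1381*(-20) = 27620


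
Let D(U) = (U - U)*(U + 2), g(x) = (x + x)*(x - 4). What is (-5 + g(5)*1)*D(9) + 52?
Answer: 52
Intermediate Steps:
g(x) = 2*x*(-4 + x) (g(x) = (2*x)*(-4 + x) = 2*x*(-4 + x))
D(U) = 0 (D(U) = 0*(2 + U) = 0)
(-5 + g(5)*1)*D(9) + 52 = (-5 + (2*5*(-4 + 5))*1)*0 + 52 = (-5 + (2*5*1)*1)*0 + 52 = (-5 + 10*1)*0 + 52 = (-5 + 10)*0 + 52 = 5*0 + 52 = 0 + 52 = 52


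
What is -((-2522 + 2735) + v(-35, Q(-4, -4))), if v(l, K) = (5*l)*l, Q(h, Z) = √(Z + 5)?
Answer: -6338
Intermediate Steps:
Q(h, Z) = √(5 + Z)
v(l, K) = 5*l²
-((-2522 + 2735) + v(-35, Q(-4, -4))) = -((-2522 + 2735) + 5*(-35)²) = -(213 + 5*1225) = -(213 + 6125) = -1*6338 = -6338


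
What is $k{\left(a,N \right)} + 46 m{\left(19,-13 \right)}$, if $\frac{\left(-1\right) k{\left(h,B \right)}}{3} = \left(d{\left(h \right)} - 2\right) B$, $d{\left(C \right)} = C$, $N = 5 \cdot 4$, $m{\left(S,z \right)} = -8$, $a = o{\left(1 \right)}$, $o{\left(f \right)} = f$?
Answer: $-308$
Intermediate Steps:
$a = 1$
$N = 20$
$k{\left(h,B \right)} = - 3 B \left(-2 + h\right)$ ($k{\left(h,B \right)} = - 3 \left(h - 2\right) B = - 3 \left(-2 + h\right) B = - 3 B \left(-2 + h\right)$)
$k{\left(a,N \right)} + 46 m{\left(19,-13 \right)} = 3 \cdot 20 \left(2 - 1\right) + 46 \left(-8\right) = 3 \cdot 20 \left(2 - 1\right) - 368 = 3 \cdot 20 \cdot 1 - 368 = 60 - 368 = -308$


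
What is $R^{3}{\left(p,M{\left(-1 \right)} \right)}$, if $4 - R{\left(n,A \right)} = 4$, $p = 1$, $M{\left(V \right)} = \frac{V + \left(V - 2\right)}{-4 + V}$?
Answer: $0$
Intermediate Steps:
$M{\left(V \right)} = \frac{-2 + 2 V}{-4 + V}$ ($M{\left(V \right)} = \frac{V + \left(-2 + V\right)}{-4 + V} = \frac{-2 + 2 V}{-4 + V}$)
$R{\left(n,A \right)} = 0$ ($R{\left(n,A \right)} = 4 - 4 = 0$)
$R^{3}{\left(p,M{\left(-1 \right)} \right)} = 0^{3} = 0$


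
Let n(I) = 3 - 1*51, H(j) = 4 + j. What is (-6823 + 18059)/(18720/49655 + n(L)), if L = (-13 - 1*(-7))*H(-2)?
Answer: -27896179/118236 ≈ -235.94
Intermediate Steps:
L = -12 (L = (-13 - 1*(-7))*(4 - 2) = (-13 + 7)*2 = -6*2 = -12)
n(I) = -48 (n(I) = 3 - 51 = -48)
(-6823 + 18059)/(18720/49655 + n(L)) = (-6823 + 18059)/(18720/49655 - 48) = 11236/(18720*(1/49655) - 48) = 11236/(3744/9931 - 48) = 11236/(-472944/9931) = 11236*(-9931/472944) = -27896179/118236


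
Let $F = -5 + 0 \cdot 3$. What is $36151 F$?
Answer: $-180755$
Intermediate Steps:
$F = -5$ ($F = -5 + 0 = -5$)
$36151 F = 36151 \left(-5\right) = -180755$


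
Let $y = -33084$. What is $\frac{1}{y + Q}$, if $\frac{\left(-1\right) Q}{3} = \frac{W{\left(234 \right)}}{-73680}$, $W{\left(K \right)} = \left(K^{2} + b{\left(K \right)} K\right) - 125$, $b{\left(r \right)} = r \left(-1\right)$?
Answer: $- \frac{4912}{162508633} \approx -3.0226 \cdot 10^{-5}$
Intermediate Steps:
$b{\left(r \right)} = - r$
$W{\left(K \right)} = -125$ ($W{\left(K \right)} = \left(K^{2} + - K K\right) - 125 = \left(K^{2} - K^{2}\right) - 125 = 0 - 125 = -125$)
$Q = - \frac{25}{4912}$ ($Q = - 3 \left(- \frac{125}{-73680}\right) = - 3 \left(\left(-125\right) \left(- \frac{1}{73680}\right)\right) = \left(-3\right) \frac{25}{14736} = - \frac{25}{4912} \approx -0.0050896$)
$\frac{1}{y + Q} = \frac{1}{-33084 - \frac{25}{4912}} = \frac{1}{- \frac{162508633}{4912}} = - \frac{4912}{162508633}$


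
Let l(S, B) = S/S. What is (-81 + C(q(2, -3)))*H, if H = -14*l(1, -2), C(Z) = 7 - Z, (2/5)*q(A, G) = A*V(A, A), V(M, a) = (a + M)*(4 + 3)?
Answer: 2996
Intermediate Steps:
l(S, B) = 1
V(M, a) = 7*M + 7*a (V(M, a) = (M + a)*7 = 7*M + 7*a)
q(A, G) = 35*A² (q(A, G) = 5*(A*(7*A + 7*A))/2 = 5*(A*(14*A))/2 = 5*(14*A²)/2 = 35*A²)
H = -14 (H = -14*1 = -14)
(-81 + C(q(2, -3)))*H = (-81 + (7 - 35*2²))*(-14) = (-81 + (7 - 35*4))*(-14) = (-81 + (7 - 1*140))*(-14) = (-81 + (7 - 140))*(-14) = (-81 - 133)*(-14) = -214*(-14) = 2996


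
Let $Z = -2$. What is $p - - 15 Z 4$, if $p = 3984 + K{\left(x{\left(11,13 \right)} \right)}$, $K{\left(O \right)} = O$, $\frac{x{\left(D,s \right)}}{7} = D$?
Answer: $3941$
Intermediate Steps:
$x{\left(D,s \right)} = 7 D$
$p = 4061$ ($p = 3984 + 7 \cdot 11 = 3984 + 77 = 4061$)
$p - - 15 Z 4 = 4061 - \left(-15\right) \left(-2\right) 4 = 4061 - 30 \cdot 4 = 4061 - 120 = 3941$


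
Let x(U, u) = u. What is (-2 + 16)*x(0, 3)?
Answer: 42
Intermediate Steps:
(-2 + 16)*x(0, 3) = (-2 + 16)*3 = 14*3 = 42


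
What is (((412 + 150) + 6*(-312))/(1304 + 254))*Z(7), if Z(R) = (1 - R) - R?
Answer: 8515/779 ≈ 10.931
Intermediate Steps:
Z(R) = 1 - 2*R
(((412 + 150) + 6*(-312))/(1304 + 254))*Z(7) = (((412 + 150) + 6*(-312))/(1304 + 254))*(1 - 2*7) = ((562 - 1872)/1558)*(1 - 14) = -1310*1/1558*(-13) = -655/779*(-13) = 8515/779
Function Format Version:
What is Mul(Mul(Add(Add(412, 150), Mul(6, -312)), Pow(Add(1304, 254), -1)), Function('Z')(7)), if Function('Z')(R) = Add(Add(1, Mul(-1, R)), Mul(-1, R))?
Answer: Rational(8515, 779) ≈ 10.931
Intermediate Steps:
Function('Z')(R) = Add(1, Mul(-2, R))
Mul(Mul(Add(Add(412, 150), Mul(6, -312)), Pow(Add(1304, 254), -1)), Function('Z')(7)) = Mul(Mul(Add(Add(412, 150), Mul(6, -312)), Pow(Add(1304, 254), -1)), Add(1, Mul(-2, 7))) = Mul(Mul(Add(562, -1872), Pow(1558, -1)), Add(1, -14)) = Mul(Mul(-1310, Rational(1, 1558)), -13) = Mul(Rational(-655, 779), -13) = Rational(8515, 779)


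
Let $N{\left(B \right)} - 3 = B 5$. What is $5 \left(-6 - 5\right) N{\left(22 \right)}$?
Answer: $-6215$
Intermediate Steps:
$N{\left(B \right)} = 3 + 5 B$ ($N{\left(B \right)} = 3 + B 5 = 3 + 5 B$)
$5 \left(-6 - 5\right) N{\left(22 \right)} = 5 \left(-6 - 5\right) \left(3 + 5 \cdot 22\right) = 5 \left(-11\right) \left(3 + 110\right) = \left(-55\right) 113 = -6215$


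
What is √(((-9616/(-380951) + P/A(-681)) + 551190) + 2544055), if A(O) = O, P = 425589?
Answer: 4*√1446363010452423022373/86475877 ≈ 1759.2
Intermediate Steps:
√(((-9616/(-380951) + P/A(-681)) + 551190) + 2544055) = √(((-9616/(-380951) + 425589/(-681)) + 551190) + 2544055) = √(((-9616*(-1/380951) + 425589*(-1/681)) + 551190) + 2544055) = √(((9616/380951 - 141863/227) + 551190) + 2544055) = √((-54040668881/86475877 + 551190) + 2544055) = √(47610597974749/86475877 + 2544055) = √(267609985235984/86475877) = 4*√1446363010452423022373/86475877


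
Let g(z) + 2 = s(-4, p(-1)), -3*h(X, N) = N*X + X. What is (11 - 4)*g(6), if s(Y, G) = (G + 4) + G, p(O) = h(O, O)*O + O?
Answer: 0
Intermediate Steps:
h(X, N) = -X/3 - N*X/3 (h(X, N) = -(N*X + X)/3 = -(X + N*X)/3 = -X/3 - N*X/3)
p(O) = O - O**2*(1 + O)/3 (p(O) = (-O*(1 + O)/3)*O + O = -O**2*(1 + O)/3 + O = O - O**2*(1 + O)/3)
s(Y, G) = 4 + 2*G (s(Y, G) = (4 + G) + G = 4 + 2*G)
g(z) = 0 (g(z) = -2 + (4 + 2*((1/3)*(-1)*(3 - 1*(-1) - 1*(-1)**2))) = -2 + (4 + 2*((1/3)*(-1)*(3 + 1 - 1*1))) = -2 + (4 + 2*((1/3)*(-1)*(3 + 1 - 1))) = -2 + (4 + 2*((1/3)*(-1)*3)) = -2 + (4 + 2*(-1)) = -2 + (4 - 2) = -2 + 2 = 0)
(11 - 4)*g(6) = (11 - 4)*0 = 7*0 = 0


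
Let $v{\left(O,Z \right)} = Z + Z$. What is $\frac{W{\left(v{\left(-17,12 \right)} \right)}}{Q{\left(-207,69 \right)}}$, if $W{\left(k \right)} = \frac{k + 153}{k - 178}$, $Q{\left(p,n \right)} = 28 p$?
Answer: $\frac{59}{297528} \approx 0.0001983$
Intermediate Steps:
$v{\left(O,Z \right)} = 2 Z$
$W{\left(k \right)} = \frac{153 + k}{-178 + k}$
$\frac{W{\left(v{\left(-17,12 \right)} \right)}}{Q{\left(-207,69 \right)}} = \frac{\frac{1}{-178 + 2 \cdot 12} \left(153 + 2 \cdot 12\right)}{28 \left(-207\right)} = \frac{\frac{1}{-178 + 24} \left(153 + 24\right)}{-5796} = \frac{1}{-154} \cdot 177 \left(- \frac{1}{5796}\right) = \left(- \frac{1}{154}\right) 177 \left(- \frac{1}{5796}\right) = \left(- \frac{177}{154}\right) \left(- \frac{1}{5796}\right) = \frac{59}{297528}$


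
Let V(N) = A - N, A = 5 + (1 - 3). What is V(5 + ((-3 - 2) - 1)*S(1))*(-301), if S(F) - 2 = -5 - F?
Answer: 7826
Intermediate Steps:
A = 3 (A = 5 - 2 = 3)
S(F) = -3 - F (S(F) = 2 + (-5 - F) = -3 - F)
V(N) = 3 - N
V(5 + ((-3 - 2) - 1)*S(1))*(-301) = (3 - (5 + ((-3 - 2) - 1)*(-3 - 1*1)))*(-301) = (3 - (5 + (-5 - 1)*(-3 - 1)))*(-301) = (3 - (5 - 6*(-4)))*(-301) = (3 - (5 + 24))*(-301) = (3 - 1*29)*(-301) = (3 - 29)*(-301) = -26*(-301) = 7826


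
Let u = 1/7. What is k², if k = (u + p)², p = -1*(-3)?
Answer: 234256/2401 ≈ 97.566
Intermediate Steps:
p = 3
u = ⅐ ≈ 0.14286
k = 484/49 (k = (⅐ + 3)² = (22/7)² = 484/49 ≈ 9.8775)
k² = (484/49)² = 234256/2401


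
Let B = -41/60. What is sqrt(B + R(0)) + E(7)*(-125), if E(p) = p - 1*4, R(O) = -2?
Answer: -375 + I*sqrt(2415)/30 ≈ -375.0 + 1.6381*I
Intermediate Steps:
B = -41/60 (B = -41*1/60 = -41/60 ≈ -0.68333)
E(p) = -4 + p (E(p) = p - 4 = -4 + p)
sqrt(B + R(0)) + E(7)*(-125) = sqrt(-41/60 - 2) + (-4 + 7)*(-125) = sqrt(-161/60) + 3*(-125) = I*sqrt(2415)/30 - 375 = -375 + I*sqrt(2415)/30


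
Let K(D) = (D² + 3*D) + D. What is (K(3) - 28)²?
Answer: 49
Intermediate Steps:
K(D) = D² + 4*D
(K(3) - 28)² = (3*(4 + 3) - 28)² = (3*7 - 28)² = (21 - 28)² = (-7)² = 49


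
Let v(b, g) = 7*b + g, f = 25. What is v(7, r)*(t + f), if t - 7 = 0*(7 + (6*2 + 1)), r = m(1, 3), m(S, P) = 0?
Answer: 1568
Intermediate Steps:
r = 0
v(b, g) = g + 7*b
t = 7 (t = 7 + 0*(7 + (6*2 + 1)) = 7 + 0*(7 + (12 + 1)) = 7 + 0*(7 + 13) = 7 + 0*20 = 7 + 0 = 7)
v(7, r)*(t + f) = (0 + 7*7)*(7 + 25) = (0 + 49)*32 = 49*32 = 1568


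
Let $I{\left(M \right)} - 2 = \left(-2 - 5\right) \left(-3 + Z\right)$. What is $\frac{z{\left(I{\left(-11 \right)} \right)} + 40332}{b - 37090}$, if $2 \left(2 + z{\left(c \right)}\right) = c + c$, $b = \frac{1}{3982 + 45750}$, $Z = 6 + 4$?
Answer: $- \frac{2003354156}{1844559879} \approx -1.0861$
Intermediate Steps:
$Z = 10$
$I{\left(M \right)} = -47$ ($I{\left(M \right)} = 2 + \left(-2 - 5\right) \left(-3 + 10\right) = 2 - 49 = -47$)
$b = \frac{1}{49732} \approx 2.0108 \cdot 10^{-5}$
$z{\left(c \right)} = -2 + c$ ($z{\left(c \right)} = -2 + \frac{c + c}{2} = -2 + \frac{2 c}{2} = -2 + c$)
$\frac{z{\left(I{\left(-11 \right)} \right)} + 40332}{b - 37090} = \frac{\left(-2 - 47\right) + 40332}{\frac{1}{49732} - 37090} = \frac{-49 + 40332}{- \frac{1844559879}{49732}} = 40283 \left(- \frac{49732}{1844559879}\right) = - \frac{2003354156}{1844559879}$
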